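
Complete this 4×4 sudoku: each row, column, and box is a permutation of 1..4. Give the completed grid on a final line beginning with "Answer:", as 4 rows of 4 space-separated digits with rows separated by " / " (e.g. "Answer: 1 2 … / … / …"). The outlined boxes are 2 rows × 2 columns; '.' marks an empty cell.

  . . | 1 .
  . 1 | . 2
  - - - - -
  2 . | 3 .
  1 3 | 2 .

Step 1. [r1c4∈{3,4}] across col 4, 3 lands solely at r1c4 ⇒ r1c4=3.
Step 2. [r3c2∈{4}] r3c2's peers cover all but 4 ⇒ r3c2=4.
Step 3. [r1c1∈{4}] nothing but 4 survives at r1c1. So r1c1=4.
Step 4. [r2c3∈{4}] r2c3 is down to just 4 ⇒ r2c3=4.
Step 5. [r2c1∈{3}] only 3 remains possible at r2c1. So r2c1=3.
Step 6. [r1c2∈{2}] r1c2's peers cover all but 2, so r1c2=2.
Step 7. [r4c4∈{4}] only 4 remains possible at r4c4, so r4c4=4.
Step 8. [r3c4∈{1}] only 1 remains possible at r3c4. So r3c4=1.

Answer: 4 2 1 3 / 3 1 4 2 / 2 4 3 1 / 1 3 2 4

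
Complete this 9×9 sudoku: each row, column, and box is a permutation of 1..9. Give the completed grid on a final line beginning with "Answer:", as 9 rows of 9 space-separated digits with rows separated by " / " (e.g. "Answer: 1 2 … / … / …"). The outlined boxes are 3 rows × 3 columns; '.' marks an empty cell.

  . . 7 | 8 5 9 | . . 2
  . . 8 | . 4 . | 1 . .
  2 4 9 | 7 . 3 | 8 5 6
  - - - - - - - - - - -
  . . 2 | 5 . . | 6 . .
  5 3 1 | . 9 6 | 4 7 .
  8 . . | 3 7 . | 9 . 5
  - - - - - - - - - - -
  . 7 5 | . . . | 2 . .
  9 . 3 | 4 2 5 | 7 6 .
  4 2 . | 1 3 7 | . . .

Step 1. [r5c9∈{8}] nothing but 8 survives at r5c9. So r5c9=8.
Step 2. [r8c9∈{1}] nothing but 1 survives at r8c9. So r8c9=1.
Step 3. [r9c9∈{9}] r9c9's peers cover all but 9. So r9c9=9.
Step 4. [r1c7∈{3}] nothing but 3 survives at r1c7. So r1c7=3.
Step 5. [r2c4∈{2,6}] 6 has one home in box 2: r2c4. So r2c4=6.
Step 6. [r4c6∈{1,4,8}] row 4 places 4 nowhere but r4c6 ⇒ r4c6=4.
Step 7. [r6c6∈{1,2}] col 6 places 1 nowhere but r6c6, so r6c6=1.
Step 8. [r1c2∈{1,6}] in col 2, 1 fits only at r1c2, so r1c2=1.
Step 9. [r7c9∈{3,4}] 4 has one home in col 9: r7c9 ⇒ r7c9=4.
Step 10. [r7c5∈{6,8}] across col 5, 6 lands solely at r7c5. So r7c5=6.
Step 11. [r7c8∈{3,8}] 3 has one home in row 7: r7c8, so r7c8=3.
Step 12. [r6c3∈{4,6}] 4 has one home in row 6: r6c3 ⇒ r6c3=4.
Step 13. [r7c6∈{8}] r7c6 is down to just 8 ⇒ r7c6=8.
Step 14. [r2c9∈{7}] nothing but 7 survives at r2c9, so r2c9=7.
Step 15. [r1c8∈{4}] nothing but 4 survives at r1c8. So r1c8=4.
Step 16. [r2c2∈{5}] r2c2 is down to just 5. So r2c2=5.
Step 17. [r9c8∈{8}] r9c8's peers cover all but 8 ⇒ r9c8=8.
Step 18. [r2c6∈{2}] r2c6 has the single candidate 2 ⇒ r2c6=2.
Step 19. [r2c8∈{9}] r2c8 has the single candidate 9. So r2c8=9.
Step 20. [r5c4∈{2}] only 2 remains possible at r5c4. So r5c4=2.
Step 21. [r2c1∈{3}] r2c1 is down to just 3, so r2c1=3.
Step 22. [r8c2∈{8}] r8c2's peers cover all but 8 ⇒ r8c2=8.
Step 23. [r3c5∈{1}] r3c5 is down to just 1 ⇒ r3c5=1.
Step 24. [r4c2∈{9}] only 9 remains possible at r4c2. So r4c2=9.
Step 25. [r4c9∈{3}] r4c9's peers cover all but 3 ⇒ r4c9=3.
Step 26. [r9c7∈{5}] only 5 remains possible at r9c7 ⇒ r9c7=5.
Step 27. [r9c3∈{6}] r9c3 is down to just 6, so r9c3=6.
Step 28. [r6c8∈{2}] nothing but 2 survives at r6c8, so r6c8=2.
Step 29. [r4c5∈{8}] only 8 remains possible at r4c5. So r4c5=8.
Step 30. [r1c1∈{6}] r1c1 has the single candidate 6 ⇒ r1c1=6.
Step 31. [r4c8∈{1}] r4c8 is down to just 1. So r4c8=1.
Step 32. [r7c4∈{9}] nothing but 9 survives at r7c4, so r7c4=9.
Step 33. [r6c2∈{6}] nothing but 6 survives at r6c2, so r6c2=6.
Step 34. [r4c1∈{7}] r4c1's peers cover all but 7, so r4c1=7.
Step 35. [r7c1∈{1}] r7c1 has the single candidate 1, so r7c1=1.

Answer: 6 1 7 8 5 9 3 4 2 / 3 5 8 6 4 2 1 9 7 / 2 4 9 7 1 3 8 5 6 / 7 9 2 5 8 4 6 1 3 / 5 3 1 2 9 6 4 7 8 / 8 6 4 3 7 1 9 2 5 / 1 7 5 9 6 8 2 3 4 / 9 8 3 4 2 5 7 6 1 / 4 2 6 1 3 7 5 8 9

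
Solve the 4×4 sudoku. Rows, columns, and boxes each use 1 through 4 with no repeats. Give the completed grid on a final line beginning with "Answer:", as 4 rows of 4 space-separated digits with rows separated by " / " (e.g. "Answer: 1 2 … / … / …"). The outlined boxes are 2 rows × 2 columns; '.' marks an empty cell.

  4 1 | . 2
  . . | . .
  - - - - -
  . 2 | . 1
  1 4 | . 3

Step 1. [r2c3∈{1,3,4}] r2c3 is the only open cell in row 2 admitting 1. So r2c3=1.
Step 2. [r2c2∈{3}] nothing but 3 survives at r2c2. So r2c2=3.
Step 3. [r4c3∈{2}] only 2 remains possible at r4c3, so r4c3=2.
Step 4. [r2c4∈{4}] r2c4's peers cover all but 4, so r2c4=4.
Step 5. [r3c1∈{3}] r3c1's peers cover all but 3. So r3c1=3.
Step 6. [r2c1∈{2}] r2c1 has the single candidate 2. So r2c1=2.
Step 7. [r3c3∈{4}] r3c3 is down to just 4. So r3c3=4.
Step 8. [r1c3∈{3}] nothing but 3 survives at r1c3, so r1c3=3.

Answer: 4 1 3 2 / 2 3 1 4 / 3 2 4 1 / 1 4 2 3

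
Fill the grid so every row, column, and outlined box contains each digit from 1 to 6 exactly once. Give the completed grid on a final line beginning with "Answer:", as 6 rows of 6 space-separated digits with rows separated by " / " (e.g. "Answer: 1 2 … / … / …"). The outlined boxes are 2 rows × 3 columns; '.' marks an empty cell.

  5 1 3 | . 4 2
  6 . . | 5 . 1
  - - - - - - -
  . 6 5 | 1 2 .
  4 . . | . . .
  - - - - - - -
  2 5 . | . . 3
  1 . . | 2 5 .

Step 1. [r5c4∈{4,6}] across col 4, 4 lands solely at r5c4, so r5c4=4.
Step 2. [r6c6∈{6}] r6c6's peers cover all but 6 ⇒ r6c6=6.
Step 3. [r4c4∈{3,6}] 3 has one home in col 4: r4c4, so r4c4=3.
Step 4. [r6c3∈{4}] r6c3 is down to just 4 ⇒ r6c3=4.
Step 5. [r2c3∈{2}] only 2 remains possible at r2c3 ⇒ r2c3=2.
Step 6. [r4c3∈{1}] nothing but 1 survives at r4c3 ⇒ r4c3=1.
Step 7. [r5c3∈{6}] r5c3 is down to just 6. So r5c3=6.
Step 8. [r6c2∈{3}] only 3 remains possible at r6c2 ⇒ r6c2=3.
Step 9. [r4c2∈{2}] nothing but 2 survives at r4c2. So r4c2=2.
Step 10. [r3c6∈{4}] r3c6's peers cover all but 4, so r3c6=4.
Step 11. [r4c5∈{6}] r4c5 is down to just 6. So r4c5=6.
Step 12. [r5c5∈{1}] only 1 remains possible at r5c5 ⇒ r5c5=1.
Step 13. [r2c2∈{4}] only 4 remains possible at r2c2 ⇒ r2c2=4.
Step 14. [r4c6∈{5}] r4c6's peers cover all but 5. So r4c6=5.
Step 15. [r3c1∈{3}] r3c1's peers cover all but 3, so r3c1=3.
Step 16. [r2c5∈{3}] r2c5 has the single candidate 3 ⇒ r2c5=3.
Step 17. [r1c4∈{6}] nothing but 6 survives at r1c4. So r1c4=6.

Answer: 5 1 3 6 4 2 / 6 4 2 5 3 1 / 3 6 5 1 2 4 / 4 2 1 3 6 5 / 2 5 6 4 1 3 / 1 3 4 2 5 6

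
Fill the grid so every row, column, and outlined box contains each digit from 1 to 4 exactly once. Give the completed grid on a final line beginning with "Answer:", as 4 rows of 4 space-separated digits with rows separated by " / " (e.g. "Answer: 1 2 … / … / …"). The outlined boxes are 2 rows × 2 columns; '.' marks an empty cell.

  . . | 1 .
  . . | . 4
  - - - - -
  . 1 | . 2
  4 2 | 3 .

Step 1. [r2c2∈{3}] r2c2's peers cover all but 3. So r2c2=3.
Step 2. [r1c1∈{2}] r1c1's peers cover all but 2, so r1c1=2.
Step 3. [r1c4∈{3}] r1c4 is down to just 3 ⇒ r1c4=3.
Step 4. [r1c2∈{4}] r1c2's peers cover all but 4. So r1c2=4.
Step 5. [r4c4∈{1}] r4c4's peers cover all but 1, so r4c4=1.
Step 6. [r2c3∈{2}] r2c3 has the single candidate 2. So r2c3=2.
Step 7. [r2c1∈{1}] r2c1's peers cover all but 1. So r2c1=1.
Step 8. [r3c1∈{3}] nothing but 3 survives at r3c1 ⇒ r3c1=3.
Step 9. [r3c3∈{4}] only 4 remains possible at r3c3. So r3c3=4.

Answer: 2 4 1 3 / 1 3 2 4 / 3 1 4 2 / 4 2 3 1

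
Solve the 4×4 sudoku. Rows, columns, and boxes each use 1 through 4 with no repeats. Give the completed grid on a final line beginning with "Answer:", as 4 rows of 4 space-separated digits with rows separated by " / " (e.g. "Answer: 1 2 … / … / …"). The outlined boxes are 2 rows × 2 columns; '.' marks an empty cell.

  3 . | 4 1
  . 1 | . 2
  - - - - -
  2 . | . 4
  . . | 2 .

Step 1. [r3c2∈{3}] r3c2 is down to just 3. So r3c2=3.
Step 2. [r4c2∈{4}] only 4 remains possible at r4c2 ⇒ r4c2=4.
Step 3. [r4c4∈{3}] r4c4 has the single candidate 3 ⇒ r4c4=3.
Step 4. [r2c3∈{3}] only 3 remains possible at r2c3. So r2c3=3.
Step 5. [r1c2∈{2}] only 2 remains possible at r1c2 ⇒ r1c2=2.
Step 6. [r4c1∈{1}] r4c1 has the single candidate 1. So r4c1=1.
Step 7. [r2c1∈{4}] r2c1 is down to just 4 ⇒ r2c1=4.
Step 8. [r3c3∈{1}] nothing but 1 survives at r3c3. So r3c3=1.

Answer: 3 2 4 1 / 4 1 3 2 / 2 3 1 4 / 1 4 2 3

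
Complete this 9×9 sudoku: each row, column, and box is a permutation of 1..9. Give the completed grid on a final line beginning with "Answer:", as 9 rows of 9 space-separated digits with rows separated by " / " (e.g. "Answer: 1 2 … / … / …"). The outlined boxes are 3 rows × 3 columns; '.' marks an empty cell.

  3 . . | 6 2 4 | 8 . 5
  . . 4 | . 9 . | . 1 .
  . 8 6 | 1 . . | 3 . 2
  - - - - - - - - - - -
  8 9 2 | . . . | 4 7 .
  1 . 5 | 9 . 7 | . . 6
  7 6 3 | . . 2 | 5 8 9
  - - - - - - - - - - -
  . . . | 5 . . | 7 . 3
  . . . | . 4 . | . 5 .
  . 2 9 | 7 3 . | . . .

Step 1. [r8c7∈{1,2,6,9}] col 7 places 9 nowhere but r8c7. So r8c7=9.
Step 2. [r9c9∈{1,4,8}] r9c9 is the only open cell in col 9 admitting 4 ⇒ r9c9=4.
Step 3. [r9c6∈{1,6,8}] in row 9, 8 fits only at r9c6. So r9c6=8.
Step 4. [r2c2∈{5,7}] r2c2 is the only open cell in col 2 admitting 5, so r2c2=5.
Step 5. [r8c1∈{6}] r8c1 is down to just 6 ⇒ r8c1=6.
Step 6. [r8c6∈{1}] nothing but 1 survives at r8c6 ⇒ r8c6=1.
Step 7. [r7c5∈{6}] only 6 remains possible at r7c5. So r7c5=6.
Step 8. [r3c6∈{5}] r3c6 has the single candidate 5 ⇒ r3c6=5.
Step 9. [r7c3∈{1,8}] across row 7, 8 lands solely at r7c3, so r7c3=8.
Step 10. [r8c3∈{7}] nothing but 7 survives at r8c3. So r8c3=7.
Step 11. [r2c6∈{3}] r2c6 is down to just 3, so r2c6=3.
Step 12. [r7c2∈{1,4}] r7c2 is the only open cell in row 7 admitting 1 ⇒ r7c2=1.
Step 13. [r6c5∈{1}] r6c5's peers cover all but 1 ⇒ r6c5=1.
Step 14. [r7c8∈{2}] r7c8's peers cover all but 2. So r7c8=2.
Step 15. [r3c8∈{4,9}] 4 has one home in row 3: r3c8, so r3c8=4.
Step 16. [r9c7∈{1,6}] across row 9, 1 lands solely at r9c7 ⇒ r9c7=1.
Step 17. [r8c2∈{3}] nothing but 3 survives at r8c2, so r8c2=3.
Step 18. [r6c4∈{4}] only 4 remains possible at r6c4. So r6c4=4.
Step 19. [r3c5∈{7}] r3c5 is down to just 7. So r3c5=7.
Step 20. [r7c6∈{9}] r7c6 is down to just 9, so r7c6=9.
Step 21. [r1c8∈{9}] nothing but 9 survives at r1c8 ⇒ r1c8=9.
Step 22. [r1c2∈{7}] only 7 remains possible at r1c2. So r1c2=7.
Step 23. [r2c7∈{6}] r2c7 has the single candidate 6, so r2c7=6.
Step 24. [r2c1∈{2}] nothing but 2 survives at r2c1. So r2c1=2.
Step 25. [r8c4∈{2}] nothing but 2 survives at r8c4 ⇒ r8c4=2.
Step 26. [r5c7∈{2}] nothing but 2 survives at r5c7 ⇒ r5c7=2.
Step 27. [r2c9∈{7}] r2c9 is down to just 7 ⇒ r2c9=7.
Step 28. [r7c1∈{4}] r7c1 has the single candidate 4. So r7c1=4.
Step 29. [r4c9∈{1}] r4c9 is down to just 1 ⇒ r4c9=1.
Step 30. [r4c6∈{6}] r4c6's peers cover all but 6 ⇒ r4c6=6.
Step 31. [r5c2∈{4}] r5c2 has the single candidate 4, so r5c2=4.
Step 32. [r4c5∈{5}] nothing but 5 survives at r4c5 ⇒ r4c5=5.
Step 33. [r2c4∈{8}] r2c4 is down to just 8, so r2c4=8.
Step 34. [r5c5∈{8}] r5c5 is down to just 8 ⇒ r5c5=8.
Step 35. [r5c8∈{3}] r5c8's peers cover all but 3, so r5c8=3.
Step 36. [r4c4∈{3}] nothing but 3 survives at r4c4. So r4c4=3.
Step 37. [r1c3∈{1}] nothing but 1 survives at r1c3. So r1c3=1.
Step 38. [r9c1∈{5}] only 5 remains possible at r9c1 ⇒ r9c1=5.
Step 39. [r8c9∈{8}] nothing but 8 survives at r8c9. So r8c9=8.
Step 40. [r3c1∈{9}] nothing but 9 survives at r3c1 ⇒ r3c1=9.
Step 41. [r9c8∈{6}] r9c8's peers cover all but 6 ⇒ r9c8=6.

Answer: 3 7 1 6 2 4 8 9 5 / 2 5 4 8 9 3 6 1 7 / 9 8 6 1 7 5 3 4 2 / 8 9 2 3 5 6 4 7 1 / 1 4 5 9 8 7 2 3 6 / 7 6 3 4 1 2 5 8 9 / 4 1 8 5 6 9 7 2 3 / 6 3 7 2 4 1 9 5 8 / 5 2 9 7 3 8 1 6 4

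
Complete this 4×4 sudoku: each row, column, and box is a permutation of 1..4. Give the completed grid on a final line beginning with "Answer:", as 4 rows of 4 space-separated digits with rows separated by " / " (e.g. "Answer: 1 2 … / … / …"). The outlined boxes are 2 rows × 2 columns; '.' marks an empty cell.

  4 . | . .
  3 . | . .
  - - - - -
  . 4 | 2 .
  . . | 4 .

Step 1. [r2c3∈{1}] r2c3's peers cover all but 1, so r2c3=1.
Step 2. [r2c2∈{2}] r2c2's peers cover all but 2, so r2c2=2.
Step 3. [r3c4∈{1,3}] in row 3, 3 fits only at r3c4. So r3c4=3.
Step 4. [r4c4∈{1}] r4c4's peers cover all but 1 ⇒ r4c4=1.
Step 5. [r2c4∈{4}] nothing but 4 survives at r2c4. So r2c4=4.
Step 6. [r3c1∈{1}] r3c1 has the single candidate 1, so r3c1=1.
Step 7. [r1c2∈{1}] r1c2 has the single candidate 1 ⇒ r1c2=1.
Step 8. [r4c1∈{2}] r4c1's peers cover all but 2. So r4c1=2.
Step 9. [r4c2∈{3}] nothing but 3 survives at r4c2. So r4c2=3.
Step 10. [r1c3∈{3}] r1c3 is down to just 3, so r1c3=3.
Step 11. [r1c4∈{2}] r1c4 is down to just 2 ⇒ r1c4=2.

Answer: 4 1 3 2 / 3 2 1 4 / 1 4 2 3 / 2 3 4 1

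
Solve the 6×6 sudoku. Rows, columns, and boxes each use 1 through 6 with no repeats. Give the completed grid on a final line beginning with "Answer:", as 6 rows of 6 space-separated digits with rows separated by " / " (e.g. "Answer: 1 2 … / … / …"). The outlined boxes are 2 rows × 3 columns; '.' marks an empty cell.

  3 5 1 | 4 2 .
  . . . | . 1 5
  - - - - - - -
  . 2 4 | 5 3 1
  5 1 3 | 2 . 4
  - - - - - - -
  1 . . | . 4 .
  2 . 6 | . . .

Step 1. [r6c6∈{3}] only 3 remains possible at r6c6 ⇒ r6c6=3.
Step 2. [r2c2∈{4,6}] r2c2 is the only open cell in col 2 admitting 6, so r2c2=6.
Step 3. [r5c4∈{6}] r5c4 has the single candidate 6, so r5c4=6.
Step 4. [r6c4∈{1}] r6c4 has the single candidate 1, so r6c4=1.
Step 5. [r6c5∈{5}] only 5 remains possible at r6c5 ⇒ r6c5=5.
Step 6. [r2c4∈{3}] r2c4 is down to just 3 ⇒ r2c4=3.
Step 7. [r1c6∈{6}] r1c6 is down to just 6, so r1c6=6.
Step 8. [r2c3∈{2}] only 2 remains possible at r2c3, so r2c3=2.
Step 9. [r2c1∈{4}] r2c1 has the single candidate 4, so r2c1=4.
Step 10. [r6c2∈{4}] only 4 remains possible at r6c2 ⇒ r6c2=4.
Step 11. [r3c1∈{6}] only 6 remains possible at r3c1 ⇒ r3c1=6.
Step 12. [r4c5∈{6}] nothing but 6 survives at r4c5. So r4c5=6.
Step 13. [r5c2∈{3}] r5c2 is down to just 3, so r5c2=3.
Step 14. [r5c6∈{2}] nothing but 2 survives at r5c6 ⇒ r5c6=2.
Step 15. [r5c3∈{5}] only 5 remains possible at r5c3 ⇒ r5c3=5.

Answer: 3 5 1 4 2 6 / 4 6 2 3 1 5 / 6 2 4 5 3 1 / 5 1 3 2 6 4 / 1 3 5 6 4 2 / 2 4 6 1 5 3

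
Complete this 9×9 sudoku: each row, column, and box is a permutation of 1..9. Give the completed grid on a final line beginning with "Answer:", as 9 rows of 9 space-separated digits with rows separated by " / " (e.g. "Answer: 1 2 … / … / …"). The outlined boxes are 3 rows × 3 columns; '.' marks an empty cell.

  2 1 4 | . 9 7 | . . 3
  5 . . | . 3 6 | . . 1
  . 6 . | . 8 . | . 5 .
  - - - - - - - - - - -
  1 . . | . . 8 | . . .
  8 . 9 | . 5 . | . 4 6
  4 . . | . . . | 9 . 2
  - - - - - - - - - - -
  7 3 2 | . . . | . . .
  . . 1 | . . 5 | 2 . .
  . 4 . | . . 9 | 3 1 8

Step 1. [r8c4∈{3,4,6,7,8}] r8c4 is the only open cell in row 8 admitting 3 ⇒ r8c4=3.
Step 2. [r6c8∈{3,7,8}] across row 6, 8 lands solely at r6c8 ⇒ r6c8=8.
Step 3. [r9c1∈{6}] nothing but 6 survives at r9c1. So r9c1=6.
Step 4. [r4c4∈{2,4,6,7,9}] 9 has one home in row 4: r4c4, so r4c4=9.
Step 5. [r4c5∈{2,4,6,7}] row 4 places 4 nowhere but r4c5. So r4c5=4.
Step 6. [r8c9∈{4,7,9}] across row 8, 4 lands solely at r8c9, so r8c9=4.
Step 7. [r8c8∈{6,7,9}] in box 9, 7 fits only at r8c8. So r8c8=7.
Step 8. [r4c3∈{3,5,6,7}] in row 4, 6 fits only at r4c3, so r4c3=6.
Step 9. [r6c3∈{3,5,7}] 3 has one home in box 4: r6c3, so r6c3=3.
Step 10. [r6c6∈{1}] only 1 remains possible at r6c6, so r6c6=1.
Step 11. [r3c3∈{7}] r3c3 is down to just 7. So r3c3=7.
Step 12. [r4c9∈{5,7}] in col 9, 7 fits only at r4c9. So r4c9=7.
Step 13. [r8c5∈{6}] r8c5 has the single candidate 6, so r8c5=6.
Step 14. [r6c5∈{7}] r6c5 has the single candidate 7, so r6c5=7.
Step 15. [r5c4∈{2}] r5c4 has the single candidate 2 ⇒ r5c4=2.
Step 16. [r2c4∈{4}] only 4 remains possible at r2c4, so r2c4=4.
Step 17. [r3c9∈{9}] r3c9 is down to just 9. So r3c9=9.
Step 18. [r4c7∈{5}] only 5 remains possible at r4c7, so r4c7=5.
Step 19. [r1c7∈{6,8}] across row 1, 8 lands solely at r1c7, so r1c7=8.
Step 20. [r8c2∈{8,9}] r8c2 is the only open cell in row 8 admitting 8 ⇒ r8c2=8.
Step 21. [r7c7∈{6}] r7c7's peers cover all but 6 ⇒ r7c7=6.
Step 22. [r7c5∈{1}] r7c5's peers cover all but 1 ⇒ r7c5=1.
Step 23. [r9c3∈{5}] r9c3's peers cover all but 5. So r9c3=5.
Step 24. [r2c7∈{7}] r2c7 is down to just 7, so r2c7=7.
Step 25. [r9c5∈{2}] r9c5 is down to just 2 ⇒ r9c5=2.
Step 26. [r1c8∈{6}] only 6 remains possible at r1c8. So r1c8=6.
Step 27. [r3c6∈{2}] r3c6's peers cover all but 2, so r3c6=2.
Step 28. [r3c4∈{1}] only 1 remains possible at r3c4 ⇒ r3c4=1.
Step 29. [r5c2∈{7}] only 7 remains possible at r5c2 ⇒ r5c2=7.
Step 30. [r2c8∈{2}] only 2 remains possible at r2c8, so r2c8=2.
Step 31. [r5c7∈{1}] nothing but 1 survives at r5c7. So r5c7=1.
Step 32. [r4c2∈{2}] only 2 remains possible at r4c2. So r4c2=2.
Step 33. [r5c6∈{3}] r5c6 is down to just 3 ⇒ r5c6=3.
Step 34. [r7c8∈{9}] nothing but 9 survives at r7c8. So r7c8=9.
Step 35. [r3c1∈{3}] r3c1 has the single candidate 3, so r3c1=3.
Step 36. [r6c4∈{6}] r6c4's peers cover all but 6 ⇒ r6c4=6.
Step 37. [r1c4∈{5}] r1c4 is down to just 5 ⇒ r1c4=5.
Step 38. [r6c2∈{5}] r6c2's peers cover all but 5. So r6c2=5.
Step 39. [r7c6∈{4}] nothing but 4 survives at r7c6, so r7c6=4.
Step 40. [r4c8∈{3}] nothing but 3 survives at r4c8, so r4c8=3.
Step 41. [r9c4∈{7}] nothing but 7 survives at r9c4 ⇒ r9c4=7.
Step 42. [r7c4∈{8}] only 8 remains possible at r7c4, so r7c4=8.
Step 43. [r7c9∈{5}] only 5 remains possible at r7c9 ⇒ r7c9=5.
Step 44. [r2c3∈{8}] r2c3's peers cover all but 8 ⇒ r2c3=8.
Step 45. [r2c2∈{9}] r2c2 is down to just 9, so r2c2=9.
Step 46. [r8c1∈{9}] r8c1 is down to just 9, so r8c1=9.
Step 47. [r3c7∈{4}] nothing but 4 survives at r3c7, so r3c7=4.

Answer: 2 1 4 5 9 7 8 6 3 / 5 9 8 4 3 6 7 2 1 / 3 6 7 1 8 2 4 5 9 / 1 2 6 9 4 8 5 3 7 / 8 7 9 2 5 3 1 4 6 / 4 5 3 6 7 1 9 8 2 / 7 3 2 8 1 4 6 9 5 / 9 8 1 3 6 5 2 7 4 / 6 4 5 7 2 9 3 1 8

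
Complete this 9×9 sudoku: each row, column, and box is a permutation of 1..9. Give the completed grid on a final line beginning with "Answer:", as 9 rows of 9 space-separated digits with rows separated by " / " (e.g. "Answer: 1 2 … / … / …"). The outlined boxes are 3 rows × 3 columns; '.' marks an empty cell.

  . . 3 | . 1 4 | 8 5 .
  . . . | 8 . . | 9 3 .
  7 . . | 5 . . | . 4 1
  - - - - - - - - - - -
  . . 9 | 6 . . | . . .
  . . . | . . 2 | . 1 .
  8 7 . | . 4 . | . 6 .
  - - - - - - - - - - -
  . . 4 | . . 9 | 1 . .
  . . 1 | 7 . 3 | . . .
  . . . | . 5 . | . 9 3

Step 1. [r7c4∈{2}] r7c4 is down to just 2, so r7c4=2.
Step 2. [r3c6∈{6}] only 6 remains possible at r3c6. So r3c6=6.
Step 3. [r3c7∈{2}] nothing but 2 survives at r3c7, so r3c7=2.
Step 4. [r1c4∈{9}] only 9 remains possible at r1c4. So r1c4=9.
Step 5. [r5c4∈{3}] r5c4 is down to just 3, so r5c4=3.
Step 6. [r1c9∈{6,7}] row 1 places 7 nowhere but r1c9 ⇒ r1c9=7.
Step 7. [r2c9∈{6}] r2c9's peers cover all but 6. So r2c9=6.
Step 8. [r9c3∈{2,6,7,8}] col 3 places 7 nowhere but r9c3 ⇒ r9c3=7.
Step 9. [r8c1∈{2,5,6,9}] 9 has one home in col 1: r8c1 ⇒ r8c1=9.
Step 10. [r2c5∈{2,7}] col 5 places 2 nowhere but r2c5. So r2c5=2.
Step 11. [r2c3∈{5}] r2c3's peers cover all but 5. So r2c3=5.
Step 12. [r6c4∈{1}] nothing but 1 survives at r6c4 ⇒ r6c4=1.
Step 13. [r6c9∈{2,5,9}] 9 has one home in row 6: r6c9, so r6c9=9.
Step 14. [r6c3∈{2}] r6c3's peers cover all but 2 ⇒ r6c3=2.
Step 15. [r6c6∈{5}] r6c6 is down to just 5. So r6c6=5.
Step 16. [r7c8∈{7,8}] across row 7, 7 lands solely at r7c8, so r7c8=7.
Step 17. [r5c5∈{7,8,9}] r5c5 is the only open cell in row 5 admitting 9. So r5c5=9.
Step 18. [r5c9∈{4,5,8}] 8 has one home in row 5: r5c9, so r5c9=8.
Step 19. [r7c9∈{5}] r7c9 has the single candidate 5. So r7c9=5.
Step 20. [r8c2∈{2,5,6,8}] in row 8, 5 fits only at r8c2, so r8c2=5.
Step 21. [r4c5∈{7,8}] in col 5, 7 fits only at r4c5, so r4c5=7.
Step 22. [r5c3∈{6}] only 6 remains possible at r5c3 ⇒ r5c3=6.
Step 23. [r5c2∈{4}] r5c2's peers cover all but 4. So r5c2=4.
Step 24. [r5c1∈{5}] r5c1's peers cover all but 5, so r5c1=5.
Step 25. [r8c8∈{2,8}] in col 8, 8 fits only at r8c8. So r8c8=8.
Step 26. [r7c5∈{6,8}] in col 5, 8 fits only at r7c5, so r7c5=8.
Step 27. [r9c2∈{2,6,8}] r9c2 is the only open cell in row 9 admitting 8 ⇒ r9c2=8.
Step 28. [r1c2∈{2,6}] in col 2, 2 fits only at r1c2, so r1c2=2.
Step 29. [r7c2∈{3,6}] in col 2, 6 fits only at r7c2, so r7c2=6.
Step 30. [r4c2∈{1,3}] 3 has one home in col 2: r4c2 ⇒ r4c2=3.
Step 31. [r9c7∈{4,6}] 6 has one home in row 9: r9c7, so r9c7=6.
Step 32. [r8c9∈{2,4}] r8c9 is the only open cell in row 8 admitting 2. So r8c9=2.
Step 33. [r4c7∈{4,5}] in row 4, 5 fits only at r4c7 ⇒ r4c7=5.
Step 34. [r4c1∈{1}] r4c1 has the single candidate 1, so r4c1=1.
Step 35. [r4c8∈{2}] r4c8 has the single candidate 2, so r4c8=2.
Step 36. [r4c6∈{8}] nothing but 8 survives at r4c6, so r4c6=8.
Step 37. [r2c1∈{4}] r2c1's peers cover all but 4, so r2c1=4.
Step 38. [r3c5∈{3}] r3c5 has the single candidate 3, so r3c5=3.
Step 39. [r9c4∈{4}] r9c4's peers cover all but 4, so r9c4=4.
Step 40. [r1c1∈{6}] r1c1 is down to just 6. So r1c1=6.
Step 41. [r2c6∈{7}] r2c6 has the single candidate 7 ⇒ r2c6=7.
Step 42. [r3c3∈{8}] r3c3 has the single candidate 8, so r3c3=8.
Step 43. [r9c6∈{1}] r9c6 has the single candidate 1 ⇒ r9c6=1.
Step 44. [r8c7∈{4}] only 4 remains possible at r8c7. So r8c7=4.
Step 45. [r4c9∈{4}] r4c9 is down to just 4. So r4c9=4.
Step 46. [r9c1∈{2}] nothing but 2 survives at r9c1, so r9c1=2.
Step 47. [r6c7∈{3}] only 3 remains possible at r6c7, so r6c7=3.
Step 48. [r8c5∈{6}] r8c5 is down to just 6. So r8c5=6.
Step 49. [r7c1∈{3}] r7c1's peers cover all but 3 ⇒ r7c1=3.
Step 50. [r5c7∈{7}] r5c7's peers cover all but 7, so r5c7=7.
Step 51. [r2c2∈{1}] r2c2 has the single candidate 1. So r2c2=1.
Step 52. [r3c2∈{9}] r3c2 has the single candidate 9 ⇒ r3c2=9.

Answer: 6 2 3 9 1 4 8 5 7 / 4 1 5 8 2 7 9 3 6 / 7 9 8 5 3 6 2 4 1 / 1 3 9 6 7 8 5 2 4 / 5 4 6 3 9 2 7 1 8 / 8 7 2 1 4 5 3 6 9 / 3 6 4 2 8 9 1 7 5 / 9 5 1 7 6 3 4 8 2 / 2 8 7 4 5 1 6 9 3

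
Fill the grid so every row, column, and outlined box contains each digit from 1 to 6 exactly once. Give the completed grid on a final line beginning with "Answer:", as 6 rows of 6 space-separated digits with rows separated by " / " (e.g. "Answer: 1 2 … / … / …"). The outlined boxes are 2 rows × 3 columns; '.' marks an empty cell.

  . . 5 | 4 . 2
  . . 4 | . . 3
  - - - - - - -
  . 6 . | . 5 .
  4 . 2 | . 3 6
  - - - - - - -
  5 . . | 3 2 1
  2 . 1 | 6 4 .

Step 1. [r4c4∈{1}] r4c4's peers cover all but 1, so r4c4=1.
Step 2. [r3c1∈{1,3}] in row 3, 1 fits only at r3c1. So r3c1=1.
Step 3. [r2c1∈{6}] r2c1's peers cover all but 6. So r2c1=6.
Step 4. [r2c5∈{1}] r2c5 is down to just 1. So r2c5=1.
Step 5. [r6c2∈{3}] r6c2 is down to just 3 ⇒ r6c2=3.
Step 6. [r3c6∈{4}] only 4 remains possible at r3c6, so r3c6=4.
Step 7. [r1c2∈{1}] only 1 remains possible at r1c2, so r1c2=1.
Step 8. [r3c3∈{3}] nothing but 3 survives at r3c3, so r3c3=3.
Step 9. [r4c2∈{5}] only 5 remains possible at r4c2 ⇒ r4c2=5.
Step 10. [r1c1∈{3}] r1c1's peers cover all but 3, so r1c1=3.
Step 11. [r5c3∈{6}] only 6 remains possible at r5c3 ⇒ r5c3=6.
Step 12. [r5c2∈{4}] r5c2's peers cover all but 4. So r5c2=4.
Step 13. [r2c4∈{5}] r2c4 is down to just 5 ⇒ r2c4=5.
Step 14. [r2c2∈{2}] r2c2's peers cover all but 2 ⇒ r2c2=2.
Step 15. [r1c5∈{6}] r1c5's peers cover all but 6. So r1c5=6.
Step 16. [r3c4∈{2}] r3c4 has the single candidate 2, so r3c4=2.
Step 17. [r6c6∈{5}] r6c6 has the single candidate 5. So r6c6=5.

Answer: 3 1 5 4 6 2 / 6 2 4 5 1 3 / 1 6 3 2 5 4 / 4 5 2 1 3 6 / 5 4 6 3 2 1 / 2 3 1 6 4 5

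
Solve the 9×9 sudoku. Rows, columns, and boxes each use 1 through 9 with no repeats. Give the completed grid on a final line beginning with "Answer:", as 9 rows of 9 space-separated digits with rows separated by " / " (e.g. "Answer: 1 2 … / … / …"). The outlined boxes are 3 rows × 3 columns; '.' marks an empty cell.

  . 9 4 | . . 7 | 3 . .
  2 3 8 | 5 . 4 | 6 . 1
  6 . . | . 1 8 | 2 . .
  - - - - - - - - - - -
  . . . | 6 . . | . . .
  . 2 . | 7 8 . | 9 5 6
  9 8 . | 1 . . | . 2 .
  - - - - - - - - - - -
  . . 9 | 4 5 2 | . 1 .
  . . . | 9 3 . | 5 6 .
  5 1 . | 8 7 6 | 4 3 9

Step 1. [r6c7∈{7}] r6c7's peers cover all but 7, so r6c7=7.
Step 2. [r5c1∈{1,3,4}] across row 5, 4 lands solely at r5c1, so r5c1=4.
Step 3. [r7c7∈{8}] nothing but 8 survives at r7c7, so r7c7=8.
Step 4. [r7c9∈{7}] only 7 remains possible at r7c9. So r7c9=7.
Step 5. [r4c6∈{3,5,9}] col 6 places 9 nowhere but r4c6, so r4c6=9.
Step 6. [r3c8∈{4,7,9}] across row 3, 9 lands solely at r3c8 ⇒ r3c8=9.
Step 7. [r4c8∈{4,8}] 4 has one home in col 8: r4c8 ⇒ r4c8=4.
Step 8. [r6c9∈{3}] only 3 remains possible at r6c9. So r6c9=3.
Step 9. [r5c3∈{1,3}] 1 has one home in row 5: r5c3 ⇒ r5c3=1.
Step 10. [r4c3∈{3,5,7}] across col 3, 3 lands solely at r4c3 ⇒ r4c3=3.
Step 11. [r4c2∈{5,7}] across row 4, 5 lands solely at r4c2. So r4c2=5.
Step 12. [r1c9∈{5,8}] across row 1, 5 lands solely at r1c9 ⇒ r1c9=5.
Step 13. [r3c2∈{7}] r3c2 has the single candidate 7. So r3c2=7.
Step 14. [r8c3∈{2,7}] r8c3 is the only open cell in col 3 admitting 7. So r8c3=7.
Step 15. [r1c5∈{2,6}] across row 1, 6 lands solely at r1c5. So r1c5=6.
Step 16. [r8c2∈{4}] nothing but 4 survives at r8c2, so r8c2=4.
Step 17. [r4c7∈{1}] r4c7's peers cover all but 1. So r4c7=1.
Step 18. [r5c6∈{3}] only 3 remains possible at r5c6 ⇒ r5c6=3.
Step 19. [r4c9∈{8}] only 8 remains possible at r4c9, so r4c9=8.
Step 20. [r2c8∈{7}] only 7 remains possible at r2c8. So r2c8=7.
Step 21. [r3c9∈{4}] r3c9's peers cover all but 4, so r3c9=4.
Step 22. [r6c5∈{4}] r6c5 is down to just 4 ⇒ r6c5=4.
Step 23. [r1c4∈{2}] nothing but 2 survives at r1c4, so r1c4=2.
Step 24. [r2c5∈{9}] only 9 remains possible at r2c5 ⇒ r2c5=9.
Step 25. [r3c4∈{3}] r3c4 is down to just 3. So r3c4=3.
Step 26. [r4c1∈{7}] nothing but 7 survives at r4c1 ⇒ r4c1=7.
Step 27. [r4c5∈{2}] r4c5 has the single candidate 2. So r4c5=2.
Step 28. [r9c3∈{2}] r9c3 is down to just 2 ⇒ r9c3=2.
Step 29. [r6c6∈{5}] nothing but 5 survives at r6c6 ⇒ r6c6=5.
Step 30. [r7c1∈{3}] r7c1 has the single candidate 3, so r7c1=3.
Step 31. [r7c2∈{6}] only 6 remains possible at r7c2 ⇒ r7c2=6.
Step 32. [r8c9∈{2}] r8c9's peers cover all but 2. So r8c9=2.
Step 33. [r1c1∈{1}] r1c1 is down to just 1, so r1c1=1.
Step 34. [r6c3∈{6}] r6c3 has the single candidate 6 ⇒ r6c3=6.
Step 35. [r8c1∈{8}] r8c1 has the single candidate 8 ⇒ r8c1=8.
Step 36. [r8c6∈{1}] only 1 remains possible at r8c6, so r8c6=1.
Step 37. [r1c8∈{8}] nothing but 8 survives at r1c8 ⇒ r1c8=8.
Step 38. [r3c3∈{5}] r3c3 has the single candidate 5. So r3c3=5.

Answer: 1 9 4 2 6 7 3 8 5 / 2 3 8 5 9 4 6 7 1 / 6 7 5 3 1 8 2 9 4 / 7 5 3 6 2 9 1 4 8 / 4 2 1 7 8 3 9 5 6 / 9 8 6 1 4 5 7 2 3 / 3 6 9 4 5 2 8 1 7 / 8 4 7 9 3 1 5 6 2 / 5 1 2 8 7 6 4 3 9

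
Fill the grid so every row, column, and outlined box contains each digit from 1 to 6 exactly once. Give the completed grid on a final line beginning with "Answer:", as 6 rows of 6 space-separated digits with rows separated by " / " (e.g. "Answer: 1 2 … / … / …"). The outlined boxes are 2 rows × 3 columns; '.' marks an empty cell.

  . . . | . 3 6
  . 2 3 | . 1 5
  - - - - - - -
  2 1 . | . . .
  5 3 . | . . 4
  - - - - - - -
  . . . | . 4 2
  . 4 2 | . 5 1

Step 1. [r5c2∈{5,6}] in col 2, 6 fits only at r5c2 ⇒ r5c2=6.
Step 2. [r3c5∈{6}] r3c5 has the single candidate 6, so r3c5=6.
Step 3. [r5c4∈{3}] r5c4 is down to just 3 ⇒ r5c4=3.
Step 4. [r5c1∈{1}] only 1 remains possible at r5c1, so r5c1=1.
Step 5. [r1c1∈{4}] r1c1's peers cover all but 4, so r1c1=4.
Step 6. [r4c5∈{2}] r4c5 is down to just 2. So r4c5=2.
Step 7. [r5c3∈{5}] r5c3's peers cover all but 5. So r5c3=5.
Step 8. [r1c2∈{5}] r1c2's peers cover all but 5. So r1c2=5.
Step 9. [r6c1∈{3}] r6c1 is down to just 3 ⇒ r6c1=3.
Step 10. [r1c4∈{2}] only 2 remains possible at r1c4, so r1c4=2.
Step 11. [r4c3∈{6}] r4c3 has the single candidate 6. So r4c3=6.
Step 12. [r1c3∈{1}] r1c3 is down to just 1, so r1c3=1.
Step 13. [r3c4∈{5}] only 5 remains possible at r3c4 ⇒ r3c4=5.
Step 14. [r2c4∈{4}] only 4 remains possible at r2c4, so r2c4=4.
Step 15. [r3c6∈{3}] r3c6 has the single candidate 3, so r3c6=3.
Step 16. [r3c3∈{4}] nothing but 4 survives at r3c3, so r3c3=4.
Step 17. [r2c1∈{6}] nothing but 6 survives at r2c1 ⇒ r2c1=6.
Step 18. [r4c4∈{1}] nothing but 1 survives at r4c4. So r4c4=1.
Step 19. [r6c4∈{6}] r6c4 has the single candidate 6, so r6c4=6.

Answer: 4 5 1 2 3 6 / 6 2 3 4 1 5 / 2 1 4 5 6 3 / 5 3 6 1 2 4 / 1 6 5 3 4 2 / 3 4 2 6 5 1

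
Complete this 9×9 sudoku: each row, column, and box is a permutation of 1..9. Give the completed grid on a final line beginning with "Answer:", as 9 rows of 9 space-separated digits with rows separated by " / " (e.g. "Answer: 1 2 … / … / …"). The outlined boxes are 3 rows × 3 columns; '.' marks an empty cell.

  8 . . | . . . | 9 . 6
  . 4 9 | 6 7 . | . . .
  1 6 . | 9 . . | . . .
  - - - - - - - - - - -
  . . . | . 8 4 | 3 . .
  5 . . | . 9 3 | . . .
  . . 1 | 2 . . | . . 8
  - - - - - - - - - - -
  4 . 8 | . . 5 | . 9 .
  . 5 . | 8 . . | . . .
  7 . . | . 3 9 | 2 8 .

Step 1. [r1c4∈{1,3,4,5}] across col 4, 3 lands solely at r1c4, so r1c4=3.
Step 2. [r4c9∈{1,2,5,7,9}] across col 9, 9 lands solely at r4c9 ⇒ r4c9=9.
Step 3. [r5c3∈{2,4,6,7}] in col 3, 4 fits only at r5c3 ⇒ r5c3=4.
Step 4. [r8c1∈{2,3,6,9}] r8c1 is the only open cell in row 8 admitting 9, so r8c1=9.
Step 5. [r9c9∈{1,4,5}] in row 9, 5 fits only at r9c9. So r9c9=5.
Step 6. [r4c4∈{1,5,7}] in col 4, 5 fits only at r4c4, so r4c4=5.
Step 7. [r4c8∈{1,2,6,7}] 1 has one home in row 4: r4c8, so r4c8=1.
Step 8. [r6c5∈{6}] r6c5 has the single candidate 6. So r6c5=6.
Step 9. [r8c6∈{1,2,6,7}] across col 6, 6 lands solely at r8c6. So r8c6=6.
Step 10. [r6c6∈{7}] nothing but 7 survives at r6c6 ⇒ r6c6=7.
Step 11. [r7c4∈{1,7}] in col 4, 7 fits only at r7c4, so r7c4=7.
Step 12. [r5c8∈{2,6,7}] across col 8, 6 lands solely at r5c8. So r5c8=6.
Step 13. [r5c9∈{2,7}] box 6 places 2 nowhere but r5c9 ⇒ r5c9=2.
Step 14. [r5c7∈{7}] r5c7's peers cover all but 7 ⇒ r5c7=7.
Step 15. [r6c1∈{3}] only 3 remains possible at r6c1 ⇒ r6c1=3.
Step 16. [r3c3∈{2,3,5,7}] 3 has one home in box 1: r3c3 ⇒ r3c3=3.
Step 17. [r2c1∈{2}] nothing but 2 survives at r2c1. So r2c1=2.
Step 18. [r1c3∈{5,7}] col 3 places 5 nowhere but r1c3. So r1c3=5.
Step 19. [r3c5∈{2,4,5}] 5 has one home in col 5: r3c5. So r3c5=5.
Step 20. [r1c5∈{1,2,4}] box 2 places 4 nowhere but r1c5 ⇒ r1c5=4.
Step 21. [r7c2∈{1,2,3}] r7c2 is the only open cell in col 2 admitting 3. So r7c2=3.
Step 22. [r7c9∈{1}] only 1 remains possible at r7c9, so r7c9=1.
Step 23. [r8c7∈{4}] r8c7's peers cover all but 4. So r8c7=4.
Step 24. [r4c3∈{2,6,7}] 7 has one home in col 3: r4c3. So r4c3=7.
Step 25. [r2c7∈{1,5,8}] col 7 places 1 nowhere but r2c7 ⇒ r2c7=1.
Step 26. [r6c8∈{4,5}] row 6 places 4 nowhere but r6c8, so r6c8=4.
Step 27. [r8c5∈{1,2}] 1 has one home in row 8: r8c5 ⇒ r8c5=1.
Step 28. [r2c9∈{3}] r2c9 has the single candidate 3. So r2c9=3.
Step 29. [r8c9∈{7}] r8c9's peers cover all but 7 ⇒ r8c9=7.
Step 30. [r3c8∈{2,7}] 7 has one home in row 3: r3c8, so r3c8=7.
Step 31. [r3c6∈{2,8}] across row 3, 2 lands solely at r3c6 ⇒ r3c6=2.
Step 32. [r6c2∈{9}] r6c2's peers cover all but 9. So r6c2=9.
Step 33. [r2c8∈{5}] r2c8 is down to just 5 ⇒ r2c8=5.
Step 34. [r7c5∈{2}] r7c5 has the single candidate 2 ⇒ r7c5=2.
Step 35. [r4c1∈{6}] r4c1 is down to just 6. So r4c1=6.
Step 36. [r1c6∈{1}] r1c6 is down to just 1, so r1c6=1.
Step 37. [r9c3∈{6}] r9c3's peers cover all but 6. So r9c3=6.
Step 38. [r1c8∈{2}] nothing but 2 survives at r1c8 ⇒ r1c8=2.
Step 39. [r2c6∈{8}] only 8 remains possible at r2c6 ⇒ r2c6=8.
Step 40. [r8c3∈{2}] r8c3's peers cover all but 2, so r8c3=2.
Step 41. [r1c2∈{7}] r1c2's peers cover all but 7. So r1c2=7.
Step 42. [r6c7∈{5}] r6c7 has the single candidate 5. So r6c7=5.
Step 43. [r7c7∈{6}] r7c7 is down to just 6. So r7c7=6.
Step 44. [r4c2∈{2}] nothing but 2 survives at r4c2 ⇒ r4c2=2.
Step 45. [r5c4∈{1}] r5c4 has the single candidate 1. So r5c4=1.
Step 46. [r3c7∈{8}] only 8 remains possible at r3c7 ⇒ r3c7=8.
Step 47. [r3c9∈{4}] only 4 remains possible at r3c9, so r3c9=4.
Step 48. [r9c2∈{1}] r9c2's peers cover all but 1, so r9c2=1.
Step 49. [r8c8∈{3}] r8c8 is down to just 3 ⇒ r8c8=3.
Step 50. [r5c2∈{8}] r5c2 has the single candidate 8 ⇒ r5c2=8.
Step 51. [r9c4∈{4}] r9c4's peers cover all but 4 ⇒ r9c4=4.

Answer: 8 7 5 3 4 1 9 2 6 / 2 4 9 6 7 8 1 5 3 / 1 6 3 9 5 2 8 7 4 / 6 2 7 5 8 4 3 1 9 / 5 8 4 1 9 3 7 6 2 / 3 9 1 2 6 7 5 4 8 / 4 3 8 7 2 5 6 9 1 / 9 5 2 8 1 6 4 3 7 / 7 1 6 4 3 9 2 8 5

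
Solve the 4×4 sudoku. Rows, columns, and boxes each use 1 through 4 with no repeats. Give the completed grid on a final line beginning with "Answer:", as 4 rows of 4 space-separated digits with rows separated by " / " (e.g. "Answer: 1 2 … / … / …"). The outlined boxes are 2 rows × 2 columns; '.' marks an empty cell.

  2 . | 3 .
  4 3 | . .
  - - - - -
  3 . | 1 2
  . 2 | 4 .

Step 1. [r1c4∈{1,4}] across row 1, 4 lands solely at r1c4. So r1c4=4.
Step 2. [r2c3∈{2}] nothing but 2 survives at r2c3 ⇒ r2c3=2.
Step 3. [r4c1∈{1}] r4c1's peers cover all but 1. So r4c1=1.
Step 4. [r2c4∈{1}] r2c4 has the single candidate 1 ⇒ r2c4=1.
Step 5. [r3c2∈{4}] r3c2 has the single candidate 4, so r3c2=4.
Step 6. [r4c4∈{3}] r4c4's peers cover all but 3, so r4c4=3.
Step 7. [r1c2∈{1}] r1c2 has the single candidate 1. So r1c2=1.

Answer: 2 1 3 4 / 4 3 2 1 / 3 4 1 2 / 1 2 4 3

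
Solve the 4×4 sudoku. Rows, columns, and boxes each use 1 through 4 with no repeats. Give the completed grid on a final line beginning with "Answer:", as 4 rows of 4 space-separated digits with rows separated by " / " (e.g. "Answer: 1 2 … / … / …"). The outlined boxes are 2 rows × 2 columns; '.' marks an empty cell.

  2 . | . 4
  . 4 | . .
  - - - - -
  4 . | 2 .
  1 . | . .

Step 1. [r4c4∈{3}] r4c4's peers cover all but 3, so r4c4=3.
Step 2. [r1c2∈{1,3}] 1 has one home in col 2: r1c2 ⇒ r1c2=1.
Step 3. [r2c3∈{1,3}] across col 3, 1 lands solely at r2c3 ⇒ r2c3=1.
Step 4. [r1c3∈{3}] r1c3 has the single candidate 3. So r1c3=3.
Step 5. [r2c1∈{3}] nothing but 3 survives at r2c1, so r2c1=3.
Step 6. [r4c3∈{4}] only 4 remains possible at r4c3. So r4c3=4.
Step 7. [r3c4∈{1}] nothing but 1 survives at r3c4. So r3c4=1.
Step 8. [r2c4∈{2}] only 2 remains possible at r2c4 ⇒ r2c4=2.
Step 9. [r3c2∈{3}] r3c2 has the single candidate 3, so r3c2=3.
Step 10. [r4c2∈{2}] r4c2 is down to just 2 ⇒ r4c2=2.

Answer: 2 1 3 4 / 3 4 1 2 / 4 3 2 1 / 1 2 4 3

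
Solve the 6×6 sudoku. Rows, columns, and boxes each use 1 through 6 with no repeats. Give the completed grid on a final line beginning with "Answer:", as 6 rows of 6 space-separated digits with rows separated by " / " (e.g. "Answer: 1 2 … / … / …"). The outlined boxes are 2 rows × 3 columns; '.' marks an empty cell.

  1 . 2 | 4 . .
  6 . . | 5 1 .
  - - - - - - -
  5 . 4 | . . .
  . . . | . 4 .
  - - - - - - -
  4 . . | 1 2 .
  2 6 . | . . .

Step 1. [r2c3∈{3}] r2c3's peers cover all but 3 ⇒ r2c3=3.
Step 2. [r4c6∈{1,2,3,5,6}] across row 4, 5 lands solely at r4c6. So r4c6=5.
Step 3. [r6c4∈{3}] only 3 remains possible at r6c4 ⇒ r6c4=3.
Step 4. [r3c6∈{1,2,3,6}] col 6 places 1 nowhere but r3c6, so r3c6=1.
Step 5. [r4c2∈{1,2,3}] r4c2 is the only open cell in col 2 admitting 1, so r4c2=1.
Step 6. [r3c5∈{3,6}] box 4 places 3 nowhere but r3c5 ⇒ r3c5=3.
Step 7. [r5c3∈{5}] r5c3's peers cover all but 5. So r5c3=5.
Step 8. [r4c4∈{2,6}] r4c4 is the only open cell in row 4 admitting 2 ⇒ r4c4=2.
Step 9. [r1c5∈{6}] r1c5 is down to just 6. So r1c5=6.
Step 10. [r3c2∈{2}] r3c2 is down to just 2. So r3c2=2.
Step 11. [r3c4∈{6}] only 6 remains possible at r3c4. So r3c4=6.
Step 12. [r4c1∈{3}] r4c1 is down to just 3 ⇒ r4c1=3.
Step 13. [r6c5∈{5}] r6c5 is down to just 5 ⇒ r6c5=5.
Step 14. [r4c3∈{6}] r4c3 is down to just 6, so r4c3=6.
Step 15. [r6c3∈{1}] r6c3 has the single candidate 1 ⇒ r6c3=1.
Step 16. [r5c2∈{3}] r5c2 is down to just 3 ⇒ r5c2=3.
Step 17. [r1c6∈{3}] r1c6's peers cover all but 3. So r1c6=3.
Step 18. [r1c2∈{5}] only 5 remains possible at r1c2. So r1c2=5.
Step 19. [r5c6∈{6}] only 6 remains possible at r5c6. So r5c6=6.
Step 20. [r2c2∈{4}] nothing but 4 survives at r2c2, so r2c2=4.
Step 21. [r6c6∈{4}] r6c6's peers cover all but 4. So r6c6=4.
Step 22. [r2c6∈{2}] r2c6 has the single candidate 2, so r2c6=2.

Answer: 1 5 2 4 6 3 / 6 4 3 5 1 2 / 5 2 4 6 3 1 / 3 1 6 2 4 5 / 4 3 5 1 2 6 / 2 6 1 3 5 4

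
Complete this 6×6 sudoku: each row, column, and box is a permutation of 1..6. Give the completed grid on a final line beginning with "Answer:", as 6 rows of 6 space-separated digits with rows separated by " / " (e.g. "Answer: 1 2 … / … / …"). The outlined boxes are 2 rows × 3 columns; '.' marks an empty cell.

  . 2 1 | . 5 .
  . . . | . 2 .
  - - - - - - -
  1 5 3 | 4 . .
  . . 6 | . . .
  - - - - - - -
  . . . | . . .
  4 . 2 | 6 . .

Step 1. [r1c4∈{3}] r1c4 is down to just 3 ⇒ r1c4=3.
Step 2. [r6c6∈{1,3,5}] r6c6 is the only open cell in row 6 admitting 5. So r6c6=5.
Step 3. [r3c6∈{2,6}] across row 3, 2 lands solely at r3c6 ⇒ r3c6=2.
Step 4. [r1c1∈{6}] nothing but 6 survives at r1c1 ⇒ r1c1=6.
Step 5. [r5c5∈{1,3,4}] in col 5, 4 fits only at r5c5. So r5c5=4.
Step 6. [r2c4∈{1}] nothing but 1 survives at r2c4, so r2c4=1.
Step 7. [r2c3∈{4,5}] 4 has one home in col 3: r2c3. So r2c3=4.
Step 8. [r2c2∈{3}] only 3 remains possible at r2c2, so r2c2=3.
Step 9. [r6c5∈{1,3}] r6c5 is the only open cell in row 6 admitting 3, so r6c5=3.
Step 10. [r5c6∈{1}] r5c6 is down to just 1 ⇒ r5c6=1.
Step 11. [r5c1∈{3,5}] across row 5, 3 lands solely at r5c1, so r5c1=3.
Step 12. [r2c6∈{6}] r2c6's peers cover all but 6. So r2c6=6.
Step 13. [r5c2∈{6}] only 6 remains possible at r5c2, so r5c2=6.
Step 14. [r3c5∈{6}] only 6 remains possible at r3c5, so r3c5=6.
Step 15. [r4c6∈{3}] only 3 remains possible at r4c6 ⇒ r4c6=3.
Step 16. [r5c3∈{5}] r5c3's peers cover all but 5. So r5c3=5.
Step 17. [r2c1∈{5}] only 5 remains possible at r2c1. So r2c1=5.
Step 18. [r4c5∈{1}] r4c5's peers cover all but 1. So r4c5=1.
Step 19. [r4c2∈{4}] r4c2 has the single candidate 4 ⇒ r4c2=4.
Step 20. [r1c6∈{4}] r1c6 has the single candidate 4 ⇒ r1c6=4.
Step 21. [r5c4∈{2}] nothing but 2 survives at r5c4. So r5c4=2.
Step 22. [r6c2∈{1}] r6c2 is down to just 1. So r6c2=1.
Step 23. [r4c4∈{5}] r4c4's peers cover all but 5 ⇒ r4c4=5.
Step 24. [r4c1∈{2}] r4c1 has the single candidate 2, so r4c1=2.

Answer: 6 2 1 3 5 4 / 5 3 4 1 2 6 / 1 5 3 4 6 2 / 2 4 6 5 1 3 / 3 6 5 2 4 1 / 4 1 2 6 3 5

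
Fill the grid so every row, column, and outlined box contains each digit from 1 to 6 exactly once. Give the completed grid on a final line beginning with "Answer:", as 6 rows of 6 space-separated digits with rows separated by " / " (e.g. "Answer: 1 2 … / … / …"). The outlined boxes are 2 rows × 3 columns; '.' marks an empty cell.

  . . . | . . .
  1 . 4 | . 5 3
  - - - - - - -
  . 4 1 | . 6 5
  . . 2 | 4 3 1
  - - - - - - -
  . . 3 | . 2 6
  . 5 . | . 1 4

Step 1. [r1c6∈{2}] r1c6's peers cover all but 2 ⇒ r1c6=2.
Step 2. [r4c2∈{6}] nothing but 6 survives at r4c2 ⇒ r4c2=6.
Step 3. [r1c3∈{5,6}] in col 3, 5 fits only at r1c3, so r1c3=5.
Step 4. [r1c1∈{3,6}] 6 has one home in box 1: r1c1, so r1c1=6.
Step 5. [r1c5∈{4}] r1c5 is down to just 4 ⇒ r1c5=4.
Step 6. [r6c1∈{2}] r6c1's peers cover all but 2. So r6c1=2.
Step 7. [r5c4∈{5}] r5c4's peers cover all but 5. So r5c4=5.
Step 8. [r2c2∈{2}] r2c2's peers cover all but 2, so r2c2=2.
Step 9. [r1c2∈{3}] r1c2's peers cover all but 3 ⇒ r1c2=3.
Step 10. [r6c3∈{6}] r6c3 is down to just 6. So r6c3=6.
Step 11. [r3c1∈{3}] r3c1's peers cover all but 3, so r3c1=3.
Step 12. [r4c1∈{5}] r4c1's peers cover all but 5. So r4c1=5.
Step 13. [r1c4∈{1}] r1c4's peers cover all but 1. So r1c4=1.
Step 14. [r2c4∈{6}] r2c4's peers cover all but 6 ⇒ r2c4=6.
Step 15. [r5c1∈{4}] r5c1's peers cover all but 4, so r5c1=4.
Step 16. [r6c4∈{3}] only 3 remains possible at r6c4. So r6c4=3.
Step 17. [r3c4∈{2}] nothing but 2 survives at r3c4 ⇒ r3c4=2.
Step 18. [r5c2∈{1}] r5c2 has the single candidate 1. So r5c2=1.

Answer: 6 3 5 1 4 2 / 1 2 4 6 5 3 / 3 4 1 2 6 5 / 5 6 2 4 3 1 / 4 1 3 5 2 6 / 2 5 6 3 1 4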